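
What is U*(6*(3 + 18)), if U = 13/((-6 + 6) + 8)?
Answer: 819/4 ≈ 204.75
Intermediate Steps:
U = 13/8 (U = 13/(0 + 8) = 13/8 ≈ 1.6250)
U*(6*(3 + 18)) = 13*(6*(3 + 18))/8 = 13*(6*21)/8 = (13/8)*126 = 819/4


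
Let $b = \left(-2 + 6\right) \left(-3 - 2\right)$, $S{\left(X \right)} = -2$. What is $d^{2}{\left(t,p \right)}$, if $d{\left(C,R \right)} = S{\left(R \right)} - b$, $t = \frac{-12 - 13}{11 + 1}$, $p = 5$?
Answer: $324$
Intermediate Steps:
$b = -20$ ($b = 4 \left(-5\right) = -20$)
$t = - \frac{25}{12} \approx -2.0833$
$d{\left(C,R \right)} = 18$ ($d{\left(C,R \right)} = -2 - -20 = -2 + 20 = 18$)
$d^{2}{\left(t,p \right)} = 18^{2} = 324$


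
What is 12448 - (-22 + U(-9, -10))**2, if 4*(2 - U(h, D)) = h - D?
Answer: 192607/16 ≈ 12038.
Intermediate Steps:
U(h, D) = 2 - h/4 + D/4 (U(h, D) = 2 - (h - D)/4 = 2 + (-h/4 + D/4) = 2 - h/4 + D/4)
12448 - (-22 + U(-9, -10))**2 = 12448 - (-22 + (2 - 1/4*(-9) + (1/4)*(-10)))**2 = 12448 - (-22 + (2 + 9/4 - 5/2))**2 = 12448 - (-22 + 7/4)**2 = 12448 - (-81/4)**2 = 12448 - 1*6561/16 = 12448 - 6561/16 = 192607/16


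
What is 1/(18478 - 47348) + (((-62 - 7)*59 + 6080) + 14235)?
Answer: 468964279/28870 ≈ 16244.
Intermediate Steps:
1/(18478 - 47348) + (((-62 - 7)*59 + 6080) + 14235) = 1/(-28870) + ((-69*59 + 6080) + 14235) = -1/28870 + ((-4071 + 6080) + 14235) = -1/28870 + (2009 + 14235) = -1/28870 + 16244 = 468964279/28870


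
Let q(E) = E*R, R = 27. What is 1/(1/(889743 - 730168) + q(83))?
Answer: 159575/357607576 ≈ 0.00044623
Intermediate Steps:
q(E) = 27*E (q(E) = E*27 = 27*E)
1/(1/(889743 - 730168) + q(83)) = 1/(1/(889743 - 730168) + 27*83) = 1/(1/159575 + 2241) = 1/(357607576/159575) = 159575/357607576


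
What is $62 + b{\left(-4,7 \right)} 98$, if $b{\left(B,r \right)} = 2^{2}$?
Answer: $454$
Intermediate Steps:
$b{\left(B,r \right)} = 4$
$62 + b{\left(-4,7 \right)} 98 = 62 + 4 \cdot 98 = 62 + 392 = 454$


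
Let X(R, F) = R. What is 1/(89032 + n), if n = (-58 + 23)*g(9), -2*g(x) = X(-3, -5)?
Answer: 2/177959 ≈ 1.1239e-5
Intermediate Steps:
g(x) = 3/2 (g(x) = -1/2*(-3) = 3/2)
n = -105/2 (n = (-58 + 23)*(3/2) = -35*3/2 = -105/2 ≈ -52.500)
1/(89032 + n) = 1/(89032 - 105/2) = 1/(177959/2) = 2/177959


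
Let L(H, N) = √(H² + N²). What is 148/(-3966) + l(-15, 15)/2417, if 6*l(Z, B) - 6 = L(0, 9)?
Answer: -347801/9585822 ≈ -0.036283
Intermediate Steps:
l(Z, B) = 5/2 (l(Z, B) = 1 + √(0² + 9²)/6 = 1 + √(0 + 81)/6 = 1 + √81/6 = 1 + (⅙)*9 = 1 + 3/2 = 5/2)
148/(-3966) + l(-15, 15)/2417 = 148/(-3966) + (5/2)/2417 = 148*(-1/3966) + (5/2)*(1/2417) = -74/1983 + 5/4834 = -347801/9585822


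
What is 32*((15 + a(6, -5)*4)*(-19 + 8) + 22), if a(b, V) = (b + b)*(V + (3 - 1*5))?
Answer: 113696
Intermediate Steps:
a(b, V) = 2*b*(-2 + V) (a(b, V) = (2*b)*(V + (3 - 5)) = (2*b)*(V - 2) = (2*b)*(-2 + V) = 2*b*(-2 + V))
32*((15 + a(6, -5)*4)*(-19 + 8) + 22) = 32*((15 + (2*6*(-2 - 5))*4)*(-19 + 8) + 22) = 32*((15 + (2*6*(-7))*4)*(-11) + 22) = 32*((15 - 84*4)*(-11) + 22) = 32*((15 - 336)*(-11) + 22) = 32*(-321*(-11) + 22) = 32*(3531 + 22) = 32*3553 = 113696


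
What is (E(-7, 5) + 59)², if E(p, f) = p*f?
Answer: 576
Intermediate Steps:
E(p, f) = f*p
(E(-7, 5) + 59)² = (5*(-7) + 59)² = (-35 + 59)² = 24² = 576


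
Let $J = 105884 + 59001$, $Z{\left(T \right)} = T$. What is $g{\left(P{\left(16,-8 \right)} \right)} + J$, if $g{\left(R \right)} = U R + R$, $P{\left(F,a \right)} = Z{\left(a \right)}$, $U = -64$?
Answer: $165389$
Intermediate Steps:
$P{\left(F,a \right)} = a$
$J = 164885$
$g{\left(R \right)} = - 63 R$ ($g{\left(R \right)} = - 64 R + R = - 63 R$)
$g{\left(P{\left(16,-8 \right)} \right)} + J = \left(-63\right) \left(-8\right) + 164885 = 504 + 164885 = 165389$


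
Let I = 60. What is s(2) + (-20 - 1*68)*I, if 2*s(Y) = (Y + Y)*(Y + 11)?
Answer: -5254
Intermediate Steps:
s(Y) = Y*(11 + Y) (s(Y) = ((Y + Y)*(Y + 11))/2 = ((2*Y)*(11 + Y))/2 = (2*Y*(11 + Y))/2 = Y*(11 + Y))
s(2) + (-20 - 1*68)*I = 2*(11 + 2) + (-20 - 1*68)*60 = 2*13 + (-20 - 68)*60 = 26 - 88*60 = 26 - 5280 = -5254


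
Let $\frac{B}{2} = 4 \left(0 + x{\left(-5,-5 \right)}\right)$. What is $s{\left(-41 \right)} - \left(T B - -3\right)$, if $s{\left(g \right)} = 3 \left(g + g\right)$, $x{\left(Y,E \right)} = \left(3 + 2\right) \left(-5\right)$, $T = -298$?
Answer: $-59849$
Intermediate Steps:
$x{\left(Y,E \right)} = -25$ ($x{\left(Y,E \right)} = 5 \left(-5\right) = -25$)
$B = -200$ ($B = 2 \cdot 4 \left(0 - 25\right) = 2 \cdot 4 \left(-25\right) = 2 \left(-100\right) = -200$)
$s{\left(g \right)} = 6 g$ ($s{\left(g \right)} = 3 \cdot 2 g = 6 g$)
$s{\left(-41 \right)} - \left(T B - -3\right) = 6 \left(-41\right) - \left(\left(-298\right) \left(-200\right) - -3\right) = -246 - \left(59600 + 3\right) = -246 - 59603 = -59849$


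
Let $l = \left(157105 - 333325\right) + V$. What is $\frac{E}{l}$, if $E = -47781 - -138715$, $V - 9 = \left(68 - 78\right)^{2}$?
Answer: $- \frac{4786}{9269} \approx -0.51635$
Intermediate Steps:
$V = 109$ ($V = 9 + \left(68 - 78\right)^{2} = 9 + \left(-10\right)^{2} = 9 + 100 = 109$)
$E = 90934$ ($E = -47781 + 138715 = 90934$)
$l = -176111$ ($l = \left(157105 - 333325\right) + 109 = -176220 + 109 = -176111$)
$\frac{E}{l} = \frac{90934}{-176111} = 90934 \left(- \frac{1}{176111}\right) = - \frac{4786}{9269}$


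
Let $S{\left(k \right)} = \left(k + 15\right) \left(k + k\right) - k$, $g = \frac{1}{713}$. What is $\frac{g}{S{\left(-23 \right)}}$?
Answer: $\frac{1}{278783} \approx 3.587 \cdot 10^{-6}$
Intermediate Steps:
$g = \frac{1}{713} \approx 0.0014025$
$S{\left(k \right)} = - k + 2 k \left(15 + k\right)$ ($S{\left(k \right)} = \left(15 + k\right) 2 k - k = 2 k \left(15 + k\right) - k = - k + 2 k \left(15 + k\right)$)
$\frac{g}{S{\left(-23 \right)}} = \frac{1}{713 \left(- 23 \left(29 + 2 \left(-23\right)\right)\right)} = \frac{1}{713 \left(- 23 \left(29 - 46\right)\right)} = \frac{1}{713 \left(\left(-23\right) \left(-17\right)\right)} = \frac{1}{713 \cdot 391} = \frac{1}{713} \cdot \frac{1}{391} = \frac{1}{278783}$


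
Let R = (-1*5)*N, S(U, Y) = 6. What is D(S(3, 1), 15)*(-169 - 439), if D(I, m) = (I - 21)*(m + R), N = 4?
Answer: -45600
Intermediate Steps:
R = -20 (R = -1*5*4 = -5*4 = -20)
D(I, m) = (-21 + I)*(-20 + m) (D(I, m) = (I - 21)*(m - 20) = (-21 + I)*(-20 + m))
D(S(3, 1), 15)*(-169 - 439) = (420 - 21*15 - 20*6 + 6*15)*(-169 - 439) = (420 - 315 - 120 + 90)*(-608) = 75*(-608) = -45600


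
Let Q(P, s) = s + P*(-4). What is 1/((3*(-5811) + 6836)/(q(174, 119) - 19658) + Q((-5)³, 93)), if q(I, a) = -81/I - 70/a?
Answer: 19383827/11505058053 ≈ 0.0016848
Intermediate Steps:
Q(P, s) = s - 4*P
1/((3*(-5811) + 6836)/(q(174, 119) - 19658) + Q((-5)³, 93)) = 1/((3*(-5811) + 6836)/((-81/174 - 70/119) - 19658) + (93 - 4*(-5)³)) = 1/((-17433 + 6836)/((-81*1/174 - 70*1/119) - 19658) + (93 - 4*(-125))) = 1/(-10597/((-27/58 - 10/17) - 19658) + (93 + 500)) = 1/(-10597/(-1039/986 - 19658) + 593) = 1/(-10597/(-19383827/986) + 593) = 1/(-10597*(-986/19383827) + 593) = 1/(10448642/19383827 + 593) = 1/(11505058053/19383827) = 19383827/11505058053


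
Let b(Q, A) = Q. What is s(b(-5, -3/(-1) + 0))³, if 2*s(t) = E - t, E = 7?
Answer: 216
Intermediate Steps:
s(t) = 7/2 - t/2 (s(t) = (7 - t)/2 = 7/2 - t/2)
s(b(-5, -3/(-1) + 0))³ = (7/2 - ½*(-5))³ = (7/2 + 5/2)³ = 6³ = 216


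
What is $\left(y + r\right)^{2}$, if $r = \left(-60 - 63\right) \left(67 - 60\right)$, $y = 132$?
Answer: $531441$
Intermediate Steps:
$r = -861$ ($r = - 123 \left(67 - 60\right) = \left(-123\right) 7 = -861$)
$\left(y + r\right)^{2} = \left(132 - 861\right)^{2} = \left(-729\right)^{2} = 531441$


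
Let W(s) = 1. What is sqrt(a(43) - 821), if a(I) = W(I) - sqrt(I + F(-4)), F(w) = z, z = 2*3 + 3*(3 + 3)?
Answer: sqrt(-820 - sqrt(67)) ≈ 28.778*I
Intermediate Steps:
z = 24 (z = 6 + 3*6 = 6 + 18 = 24)
F(w) = 24
a(I) = 1 - sqrt(24 + I) (a(I) = 1 - sqrt(I + 24) = 1 - sqrt(24 + I))
sqrt(a(43) - 821) = sqrt((1 - sqrt(24 + 43)) - 821) = sqrt((1 - sqrt(67)) - 821) = sqrt(-820 - sqrt(67))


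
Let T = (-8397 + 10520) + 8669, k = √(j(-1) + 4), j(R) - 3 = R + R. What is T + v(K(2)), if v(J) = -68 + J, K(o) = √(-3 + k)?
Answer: 10724 + √(-3 + √5) ≈ 10724.0 + 0.87403*I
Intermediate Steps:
j(R) = 3 + 2*R (j(R) = 3 + (R + R) = 3 + 2*R)
k = √5 (k = √((3 + 2*(-1)) + 4) = √((3 - 2) + 4) = √(1 + 4) = √5 ≈ 2.2361)
K(o) = √(-3 + √5)
T = 10792 (T = 2123 + 8669 = 10792)
T + v(K(2)) = 10792 + (-68 + √(-3 + √5)) = 10724 + √(-3 + √5)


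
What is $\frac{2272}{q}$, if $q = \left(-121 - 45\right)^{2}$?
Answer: $\frac{568}{6889} \approx 0.08245$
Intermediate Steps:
$q = 27556$ ($q = \left(-166\right)^{2} = 27556$)
$\frac{2272}{q} = \frac{2272}{27556} = 2272 \cdot \frac{1}{27556} = \frac{568}{6889}$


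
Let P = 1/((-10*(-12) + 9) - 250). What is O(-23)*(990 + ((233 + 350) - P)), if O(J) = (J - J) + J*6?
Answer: -26266092/121 ≈ -2.1708e+5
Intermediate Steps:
O(J) = 6*J (O(J) = 0 + 6*J = 6*J)
P = -1/121 (P = 1/((120 + 9) - 250) = 1/(129 - 250) = 1/(-121) = -1/121 ≈ -0.0082645)
O(-23)*(990 + ((233 + 350) - P)) = (6*(-23))*(990 + ((233 + 350) - 1*(-1/121))) = -138*(990 + (583 + 1/121)) = -138*(990 + 70544/121) = -138*190334/121 = -26266092/121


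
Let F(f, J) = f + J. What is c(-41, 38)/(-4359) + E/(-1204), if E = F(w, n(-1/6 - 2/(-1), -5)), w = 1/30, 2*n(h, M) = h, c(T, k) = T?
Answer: 904459/104964720 ≈ 0.0086168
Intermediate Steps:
n(h, M) = h/2
w = 1/30 ≈ 0.033333
F(f, J) = J + f
E = 19/20 (E = (-1/6 - 2/(-1))/2 + 1/30 = (-1*1/6 - 2*(-1))/2 + 1/30 = (-1/6 + 2)/2 + 1/30 = (1/2)*(11/6) + 1/30 = 11/12 + 1/30 = 19/20 ≈ 0.95000)
c(-41, 38)/(-4359) + E/(-1204) = -41/(-4359) + (19/20)/(-1204) = -41*(-1/4359) + (19/20)*(-1/1204) = 41/4359 - 19/24080 = 904459/104964720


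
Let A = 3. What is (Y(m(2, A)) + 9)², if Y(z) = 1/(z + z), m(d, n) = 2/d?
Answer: 361/4 ≈ 90.250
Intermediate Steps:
Y(z) = 1/(2*z)
(Y(m(2, A)) + 9)² = (1/(2*((2/2))) + 9)² = (1/(2*((2*(½)))) + 9)² = ((½)/1 + 9)² = ((½)*1 + 9)² = (½ + 9)² = (19/2)² = 361/4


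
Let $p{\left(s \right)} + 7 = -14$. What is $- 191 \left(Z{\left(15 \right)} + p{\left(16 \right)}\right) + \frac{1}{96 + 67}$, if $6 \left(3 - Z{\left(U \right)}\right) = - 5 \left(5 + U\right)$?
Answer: $\frac{124535}{489} \approx 254.67$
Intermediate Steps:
$Z{\left(U \right)} = \frac{43}{6} + \frac{5 U}{6}$ ($Z{\left(U \right)} = 3 - \frac{\left(-5\right) \left(5 + U\right)}{6} = 3 - \frac{-25 - 5 U}{6} = 3 + \left(\frac{25}{6} + \frac{5 U}{6}\right) = \frac{43}{6} + \frac{5 U}{6}$)
$p{\left(s \right)} = -21$ ($p{\left(s \right)} = -7 - 14 = -21$)
$- 191 \left(Z{\left(15 \right)} + p{\left(16 \right)}\right) + \frac{1}{96 + 67} = - 191 \left(\left(\frac{43}{6} + \frac{5}{6} \cdot 15\right) - 21\right) + \frac{1}{96 + 67} = - 191 \left(\left(\frac{43}{6} + \frac{25}{2}\right) - 21\right) + \frac{1}{163} = - 191 \left(\frac{59}{3} - 21\right) + \frac{1}{163} = \left(-191\right) \left(- \frac{4}{3}\right) + \frac{1}{163} = \frac{764}{3} + \frac{1}{163} = \frac{124535}{489}$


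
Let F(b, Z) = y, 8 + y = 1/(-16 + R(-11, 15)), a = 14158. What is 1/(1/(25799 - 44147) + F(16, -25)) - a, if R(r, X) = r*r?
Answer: -24216807634/1710453 ≈ -14158.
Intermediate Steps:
R(r, X) = r²
y = -839/105 (y = -8 + 1/(-16 + (-11)²) = -8 + 1/(-16 + 121) = -8 + 1/105 = -839/105 ≈ -7.9905)
F(b, Z) = -839/105
1/(1/(25799 - 44147) + F(16, -25)) - a = 1/(1/(25799 - 44147) - 839/105) - 1*14158 = 1/(1/(-18348) - 839/105) - 14158 = 1/(-1/18348 - 839/105) - 14158 = 1/(-1710453/214060) - 14158 = -214060/1710453 - 14158 = -24216807634/1710453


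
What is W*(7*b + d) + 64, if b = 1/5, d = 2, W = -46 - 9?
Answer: -123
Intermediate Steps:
W = -55
b = ⅕ ≈ 0.20000
W*(7*b + d) + 64 = -55*(7*(⅕) + 2) + 64 = -55*(7/5 + 2) + 64 = -55*17/5 + 64 = -187 + 64 = -123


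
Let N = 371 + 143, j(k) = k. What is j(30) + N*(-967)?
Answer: -497008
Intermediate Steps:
N = 514
j(30) + N*(-967) = 30 + 514*(-967) = 30 - 497038 = -497008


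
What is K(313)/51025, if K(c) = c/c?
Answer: 1/51025 ≈ 1.9598e-5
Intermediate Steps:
K(c) = 1
K(313)/51025 = 1/51025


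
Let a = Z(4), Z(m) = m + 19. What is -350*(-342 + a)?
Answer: 111650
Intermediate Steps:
Z(m) = 19 + m
a = 23 (a = 19 + 4 = 23)
-350*(-342 + a) = -350*(-342 + 23) = -350*(-319) = 111650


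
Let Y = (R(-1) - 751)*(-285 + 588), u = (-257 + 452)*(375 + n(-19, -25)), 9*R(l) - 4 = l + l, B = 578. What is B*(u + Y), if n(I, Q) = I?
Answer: -274085866/3 ≈ -9.1362e+7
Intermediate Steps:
R(l) = 4/9 + 2*l/9 (R(l) = 4/9 + (l + l)/9 = 4/9 + (2*l)/9 = 4/9 + 2*l/9)
u = 69420 (u = (-257 + 452)*(375 - 19) = 195*356 = 69420)
Y = -682457/3 (Y = ((4/9 + (2/9)*(-1)) - 751)*(-285 + 588) = ((4/9 - 2/9) - 751)*303 = (2/9 - 751)*303 = -6757/9*303 = -682457/3 ≈ -2.2749e+5)
B*(u + Y) = 578*(69420 - 682457/3) = 578*(-474197/3) = -274085866/3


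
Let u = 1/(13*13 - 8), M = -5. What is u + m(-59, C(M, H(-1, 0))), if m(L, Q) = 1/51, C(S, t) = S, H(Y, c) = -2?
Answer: 212/8211 ≈ 0.025819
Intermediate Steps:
m(L, Q) = 1/51
u = 1/161 (u = 1/(169 - 8) = 1/161 ≈ 0.0062112)
u + m(-59, C(M, H(-1, 0))) = 1/161 + 1/51 = 212/8211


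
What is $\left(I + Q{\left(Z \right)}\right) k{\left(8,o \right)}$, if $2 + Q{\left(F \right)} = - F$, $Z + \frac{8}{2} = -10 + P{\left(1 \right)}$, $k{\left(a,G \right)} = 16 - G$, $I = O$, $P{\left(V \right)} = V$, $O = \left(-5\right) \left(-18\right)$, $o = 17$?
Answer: $-101$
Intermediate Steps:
$O = 90$
$I = 90$
$Z = -13$ ($Z = -4 + \left(-10 + 1\right) = -4 - 9 = -13$)
$Q{\left(F \right)} = -2 - F$
$\left(I + Q{\left(Z \right)}\right) k{\left(8,o \right)} = \left(90 - -11\right) \left(16 - 17\right) = \left(90 + \left(-2 + 13\right)\right) \left(16 - 17\right) = \left(90 + 11\right) \left(-1\right) = 101 \left(-1\right) = -101$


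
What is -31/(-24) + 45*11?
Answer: 11911/24 ≈ 496.29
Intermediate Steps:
-31/(-24) + 45*11 = -31*(-1/24) + 495 = 31/24 + 495 = 11911/24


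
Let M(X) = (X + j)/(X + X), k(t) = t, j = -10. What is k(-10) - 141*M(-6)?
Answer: -198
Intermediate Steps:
M(X) = (-10 + X)/(2*X) (M(X) = (X - 10)/(X + X) = (-10 + X)/((2*X)) = (-10 + X)*(1/(2*X)) = (-10 + X)/(2*X))
k(-10) - 141*M(-6) = -10 - 141*(-10 - 6)/(2*(-6)) = -10 - 141*(-1)*(-16)/(2*6) = -10 - 141*4/3 = -10 - 188 = -198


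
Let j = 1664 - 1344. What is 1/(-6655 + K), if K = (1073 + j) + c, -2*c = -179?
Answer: -2/10345 ≈ -0.00019333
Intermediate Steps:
j = 320
c = 179/2 (c = -½*(-179) = 179/2 ≈ 89.500)
K = 2965/2 (K = (1073 + 320) + 179/2 = 1393 + 179/2 = 2965/2 ≈ 1482.5)
1/(-6655 + K) = 1/(-6655 + 2965/2) = 1/(-10345/2) = -2/10345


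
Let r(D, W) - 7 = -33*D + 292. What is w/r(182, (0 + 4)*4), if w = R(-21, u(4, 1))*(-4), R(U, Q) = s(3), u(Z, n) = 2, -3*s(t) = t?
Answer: -4/5707 ≈ -0.00070089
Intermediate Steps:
s(t) = -t/3
R(U, Q) = -1 (R(U, Q) = -⅓*3 = -1)
r(D, W) = 299 - 33*D (r(D, W) = 7 + (-33*D + 292) = 7 + (292 - 33*D) = 299 - 33*D)
w = 4 (w = -1*(-4) = 4)
w/r(182, (0 + 4)*4) = 4/(299 - 33*182) = 4/(299 - 6006) = 4/(-5707) = 4*(-1/5707) = -4/5707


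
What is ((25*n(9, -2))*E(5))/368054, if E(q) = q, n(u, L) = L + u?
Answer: 875/368054 ≈ 0.0023774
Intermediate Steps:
((25*n(9, -2))*E(5))/368054 = ((25*(-2 + 9))*5)/368054 = ((25*7)*5)*(1/368054) = (175*5)*(1/368054) = 875*(1/368054) = 875/368054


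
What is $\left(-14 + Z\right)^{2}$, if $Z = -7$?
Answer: $441$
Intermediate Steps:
$\left(-14 + Z\right)^{2} = \left(-14 - 7\right)^{2} = \left(-21\right)^{2} = 441$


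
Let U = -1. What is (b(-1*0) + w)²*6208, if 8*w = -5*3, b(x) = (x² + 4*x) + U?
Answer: 51313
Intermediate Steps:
b(x) = -1 + x² + 4*x (b(x) = (x² + 4*x) - 1 = -1 + x² + 4*x)
w = -15/8 (w = (-5*3)/8 = (⅛)*(-15) = -15/8 ≈ -1.8750)
(b(-1*0) + w)²*6208 = ((-1 + (-1*0)² + 4*(-1*0)) - 15/8)²*6208 = ((-1 + 0² + 4*0) - 15/8)²*6208 = ((-1 + 0 + 0) - 15/8)²*6208 = (-1 - 15/8)²*6208 = (-23/8)²*6208 = (529/64)*6208 = 51313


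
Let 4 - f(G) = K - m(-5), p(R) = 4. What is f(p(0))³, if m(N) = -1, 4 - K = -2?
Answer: -27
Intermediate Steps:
K = 6 (K = 4 - 1*(-2) = 4 + 2 = 6)
f(G) = -3 (f(G) = 4 - (6 - 1*(-1)) = 4 - (6 + 1) = 4 - 1*7 = 4 - 7 = -3)
f(p(0))³ = (-3)³ = -27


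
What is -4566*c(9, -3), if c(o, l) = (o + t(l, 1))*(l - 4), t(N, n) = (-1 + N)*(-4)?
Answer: 799050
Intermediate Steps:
t(N, n) = 4 - 4*N
c(o, l) = (-4 + l)*(4 + o - 4*l) (c(o, l) = (o + (4 - 4*l))*(l - 4) = (4 + o - 4*l)*(-4 + l) = (-4 + l)*(4 + o - 4*l))
-4566*c(9, -3) = -4566*(-16 - 4*9 - 4*(-3)² + 20*(-3) - 3*9) = -4566*(-16 - 36 - 4*9 - 60 - 27) = -4566*(-16 - 36 - 36 - 60 - 27) = -4566*(-175) = 799050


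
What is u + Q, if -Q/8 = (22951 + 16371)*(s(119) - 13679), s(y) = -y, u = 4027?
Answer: 4340523675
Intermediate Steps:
Q = 4340519648 (Q = -8*(22951 + 16371)*(-1*119 - 13679) = -314576*(-119 - 13679) = -314576*(-13798) = -8*(-542564956) = 4340519648)
u + Q = 4027 + 4340519648 = 4340523675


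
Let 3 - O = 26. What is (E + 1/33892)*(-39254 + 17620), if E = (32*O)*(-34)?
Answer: -9174042745153/16946 ≈ -5.4137e+8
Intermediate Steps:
O = -23 (O = 3 - 1*26 = 3 - 26 = -23)
E = 25024 (E = (32*(-23))*(-34) = -736*(-34) = 25024)
(E + 1/33892)*(-39254 + 17620) = (25024 + 1/33892)*(-39254 + 17620) = (25024 + 1/33892)*(-21634) = (848113409/33892)*(-21634) = -9174042745153/16946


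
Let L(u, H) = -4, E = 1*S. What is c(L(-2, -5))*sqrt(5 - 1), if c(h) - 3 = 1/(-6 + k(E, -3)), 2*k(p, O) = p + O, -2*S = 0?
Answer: 86/15 ≈ 5.7333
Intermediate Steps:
S = 0 (S = -1/2*0 = 0)
E = 0 (E = 1*0 = 0)
k(p, O) = O/2 + p/2 (k(p, O) = (p + O)/2 = (O + p)/2 = O/2 + p/2)
c(h) = 43/15 (c(h) = 3 + 1/(-6 + ((1/2)*(-3) + (1/2)*0)) = 3 + 1/(-6 + (-3/2 + 0)) = 3 + 1/(-6 - 3/2) = 3 + 1/(-15/2) = 3 - 2/15 = 43/15)
c(L(-2, -5))*sqrt(5 - 1) = 43*sqrt(5 - 1)/15 = 43*sqrt(4)/15 = (43/15)*2 = 86/15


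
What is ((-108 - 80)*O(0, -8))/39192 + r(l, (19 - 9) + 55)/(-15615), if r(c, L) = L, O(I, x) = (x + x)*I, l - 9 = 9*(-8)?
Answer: -13/3123 ≈ -0.0041627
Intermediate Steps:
l = -63 (l = 9 + 9*(-8) = 9 - 72 = -63)
O(I, x) = 2*I*x (O(I, x) = (2*x)*I = 2*I*x)
((-108 - 80)*O(0, -8))/39192 + r(l, (19 - 9) + 55)/(-15615) = ((-108 - 80)*(2*0*(-8)))/39192 + ((19 - 9) + 55)/(-15615) = -188*0*(1/39192) + (10 + 55)*(-1/15615) = 0*(1/39192) + 65*(-1/15615) = 0 - 13/3123 = -13/3123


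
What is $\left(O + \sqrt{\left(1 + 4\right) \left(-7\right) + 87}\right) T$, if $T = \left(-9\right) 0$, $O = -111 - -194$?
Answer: $0$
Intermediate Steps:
$O = 83$ ($O = -111 + 194 = 83$)
$T = 0$
$\left(O + \sqrt{\left(1 + 4\right) \left(-7\right) + 87}\right) T = \left(83 + \sqrt{\left(1 + 4\right) \left(-7\right) + 87}\right) 0 = \left(83 + \sqrt{5 \left(-7\right) + 87}\right) 0 = \left(83 + \sqrt{-35 + 87}\right) 0 = \left(83 + \sqrt{52}\right) 0 = \left(83 + 2 \sqrt{13}\right) 0 = 0$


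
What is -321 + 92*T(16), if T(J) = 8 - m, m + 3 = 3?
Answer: 415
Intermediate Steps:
m = 0 (m = -3 + 3 = 0)
T(J) = 8 (T(J) = 8 - 1*0 = 8 + 0 = 8)
-321 + 92*T(16) = -321 + 92*8 = -321 + 736 = 415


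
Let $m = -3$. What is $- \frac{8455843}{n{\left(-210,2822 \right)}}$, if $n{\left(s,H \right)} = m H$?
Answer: $\frac{8455843}{8466} \approx 998.8$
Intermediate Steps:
$n{\left(s,H \right)} = - 3 H$
$- \frac{8455843}{n{\left(-210,2822 \right)}} = - \frac{8455843}{\left(-3\right) 2822} = - \frac{8455843}{-8466} = \left(-8455843\right) \left(- \frac{1}{8466}\right) = \frac{8455843}{8466}$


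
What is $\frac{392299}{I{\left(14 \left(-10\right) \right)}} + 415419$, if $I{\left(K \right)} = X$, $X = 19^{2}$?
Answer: $\frac{150358558}{361} \approx 4.1651 \cdot 10^{5}$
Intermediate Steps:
$X = 361$
$I{\left(K \right)} = 361$
$\frac{392299}{I{\left(14 \left(-10\right) \right)}} + 415419 = \frac{392299}{361} + 415419 = \frac{150358558}{361}$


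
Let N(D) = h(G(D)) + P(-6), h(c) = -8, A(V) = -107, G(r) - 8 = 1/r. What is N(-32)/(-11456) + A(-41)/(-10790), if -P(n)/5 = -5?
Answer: 521181/61805120 ≈ 0.0084327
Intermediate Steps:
G(r) = 8 + 1/r
P(n) = 25 (P(n) = -5*(-5) = 25)
N(D) = 17 (N(D) = -8 + 25 = 17)
N(-32)/(-11456) + A(-41)/(-10790) = 17/(-11456) - 107/(-10790) = 17*(-1/11456) - 107*(-1/10790) = -17/11456 + 107/10790 = 521181/61805120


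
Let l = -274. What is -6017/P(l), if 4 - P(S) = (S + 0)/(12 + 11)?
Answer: -138391/366 ≈ -378.12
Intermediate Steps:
P(S) = 4 - S/23 (P(S) = 4 - (S + 0)/(12 + 11) = 4 - S/23)
-6017/P(l) = -6017/(4 - 1/23*(-274)) = -6017/(4 + 274/23) = -6017/366/23 = -6017*23/366 = -138391/366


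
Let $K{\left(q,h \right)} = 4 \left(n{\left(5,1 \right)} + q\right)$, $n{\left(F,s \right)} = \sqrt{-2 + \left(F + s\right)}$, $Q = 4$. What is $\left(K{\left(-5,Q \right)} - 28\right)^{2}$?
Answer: $1600$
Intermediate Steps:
$n{\left(F,s \right)} = \sqrt{-2 + F + s}$
$K{\left(q,h \right)} = 8 + 4 q$ ($K{\left(q,h \right)} = 4 \left(\sqrt{-2 + 5 + 1} + q\right) = 4 \left(\sqrt{4} + q\right) = 4 \left(2 + q\right) = 8 + 4 q$)
$\left(K{\left(-5,Q \right)} - 28\right)^{2} = \left(\left(8 + 4 \left(-5\right)\right) - 28\right)^{2} = \left(\left(8 - 20\right) - 28\right)^{2} = \left(-12 - 28\right)^{2} = \left(-40\right)^{2} = 1600$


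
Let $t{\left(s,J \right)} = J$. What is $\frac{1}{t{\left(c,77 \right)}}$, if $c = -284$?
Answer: $\frac{1}{77} \approx 0.012987$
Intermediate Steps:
$\frac{1}{t{\left(c,77 \right)}} = \frac{1}{77}$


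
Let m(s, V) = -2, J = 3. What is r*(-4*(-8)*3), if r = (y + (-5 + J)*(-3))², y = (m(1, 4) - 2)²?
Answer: 46464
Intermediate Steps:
y = 16 (y = (-2 - 2)² = (-4)² = 16)
r = 484 (r = (16 + (-5 + 3)*(-3))² = (16 - 2*(-3))² = (16 + 6)² = 22² = 484)
r*(-4*(-8)*3) = 484*(-4*(-8)*3) = 484*(32*3) = 484*96 = 46464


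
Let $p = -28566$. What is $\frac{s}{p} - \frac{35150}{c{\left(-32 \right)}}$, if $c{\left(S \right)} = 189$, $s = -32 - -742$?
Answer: $- \frac{2066315}{11109} \approx -186.0$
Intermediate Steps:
$s = 710$ ($s = -32 + 742 = 710$)
$\frac{s}{p} - \frac{35150}{c{\left(-32 \right)}} = \frac{710}{-28566} - \frac{35150}{189} = 710 \left(- \frac{1}{28566}\right) - \frac{35150}{189} = - \frac{355}{14283} - \frac{35150}{189} = - \frac{2066315}{11109}$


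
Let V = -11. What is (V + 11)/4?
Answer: 0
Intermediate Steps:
(V + 11)/4 = (-11 + 11)/4 = (¼)*0 = 0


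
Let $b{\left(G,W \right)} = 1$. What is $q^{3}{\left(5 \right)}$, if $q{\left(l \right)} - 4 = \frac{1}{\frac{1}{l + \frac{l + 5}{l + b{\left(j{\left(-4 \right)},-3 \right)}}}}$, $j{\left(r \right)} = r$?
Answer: $\frac{32768}{27} \approx 1213.6$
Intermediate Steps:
$q{\left(l \right)} = 4 + l + \frac{5 + l}{1 + l}$ ($q{\left(l \right)} = 4 + \frac{1}{\frac{1}{l + \frac{l + 5}{l + 1}}} = 4 + \frac{1}{\frac{1}{l + \frac{5 + l}{1 + l}}} = 4 + \left(l + \frac{5 + l}{1 + l}\right) = 4 + l + \frac{5 + l}{1 + l}$)
$q^{3}{\left(5 \right)} = \left(\frac{9 + 5^{2} + 6 \cdot 5}{1 + 5}\right)^{3} = \left(\frac{9 + 25 + 30}{6}\right)^{3} = \left(\frac{1}{6} \cdot 64\right)^{3} = \left(\frac{32}{3}\right)^{3} = \frac{32768}{27}$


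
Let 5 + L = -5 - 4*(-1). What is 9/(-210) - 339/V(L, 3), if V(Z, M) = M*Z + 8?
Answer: 237/7 ≈ 33.857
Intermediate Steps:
L = -6 (L = -5 + (-5 - 4*(-1)) = -5 + (-5 + 4) = -5 - 1 = -6)
V(Z, M) = 8 + M*Z
9/(-210) - 339/V(L, 3) = 9/(-210) - 339/(8 + 3*(-6)) = 9*(-1/210) - 339/(8 - 18) = -3/70 - 339/(-10) = -3/70 - 339*(-⅒) = -3/70 + 339/10 = 237/7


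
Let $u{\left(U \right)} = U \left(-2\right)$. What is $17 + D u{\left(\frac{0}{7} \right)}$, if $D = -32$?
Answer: $17$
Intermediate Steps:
$u{\left(U \right)} = - 2 U$
$17 + D u{\left(\frac{0}{7} \right)} = 17 - 32 \left(- 2 \cdot \frac{0}{7}\right) = 17 - 32 \left(- 2 \cdot 0 \cdot \frac{1}{7}\right) = 17 - 32 \left(\left(-2\right) 0\right) = 17 - 0 = 17 + 0 = 17$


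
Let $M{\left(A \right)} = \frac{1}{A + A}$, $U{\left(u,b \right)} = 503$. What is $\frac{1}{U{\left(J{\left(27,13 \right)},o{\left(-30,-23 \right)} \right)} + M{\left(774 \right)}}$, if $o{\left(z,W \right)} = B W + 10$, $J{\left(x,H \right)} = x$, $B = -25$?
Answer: $\frac{1548}{778645} \approx 0.0019881$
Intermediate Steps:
$o{\left(z,W \right)} = 10 - 25 W$ ($o{\left(z,W \right)} = - 25 W + 10 = 10 - 25 W$)
$M{\left(A \right)} = \frac{1}{2 A}$
$\frac{1}{U{\left(J{\left(27,13 \right)},o{\left(-30,-23 \right)} \right)} + M{\left(774 \right)}} = \frac{1}{503 + \frac{1}{2 \cdot 774}} = \frac{1}{503 + \frac{1}{2} \cdot \frac{1}{774}} = \frac{1}{503 + \frac{1}{1548}} = \frac{1}{\frac{778645}{1548}} = \frac{1548}{778645}$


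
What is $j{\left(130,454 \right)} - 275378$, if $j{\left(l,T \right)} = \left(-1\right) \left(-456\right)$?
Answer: $-274922$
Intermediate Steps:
$j{\left(l,T \right)} = 456$
$j{\left(130,454 \right)} - 275378 = 456 - 275378 = -274922$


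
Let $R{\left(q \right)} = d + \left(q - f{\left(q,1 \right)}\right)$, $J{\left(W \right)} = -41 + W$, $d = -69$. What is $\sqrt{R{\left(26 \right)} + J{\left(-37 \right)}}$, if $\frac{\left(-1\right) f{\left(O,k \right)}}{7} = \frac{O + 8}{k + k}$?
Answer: $i \sqrt{2} \approx 1.4142 i$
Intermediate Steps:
$f{\left(O,k \right)} = - \frac{7 \left(8 + O\right)}{2 k}$ ($f{\left(O,k \right)} = - 7 \frac{O + 8}{k + k} = - 7 \frac{8 + O}{2 k} = - \frac{7 \left(8 + O\right)}{2 k}$)
$R{\left(q \right)} = -41 + \frac{9 q}{2}$ ($R{\left(q \right)} = -69 + \left(q - \frac{7 \left(-8 - q\right)}{2 \cdot 1}\right) = -69 + \left(q - \frac{7}{2} \cdot 1 \left(-8 - q\right)\right) = -69 + \left(q - \left(-28 - \frac{7 q}{2}\right)\right) = -69 + \left(q + \left(28 + \frac{7 q}{2}\right)\right) = -69 + \left(28 + \frac{9 q}{2}\right) = -41 + \frac{9 q}{2}$)
$\sqrt{R{\left(26 \right)} + J{\left(-37 \right)}} = \sqrt{\left(-41 + \frac{9}{2} \cdot 26\right) - 78} = \sqrt{\left(-41 + 117\right) - 78} = \sqrt{76 - 78} = \sqrt{-2} = i \sqrt{2}$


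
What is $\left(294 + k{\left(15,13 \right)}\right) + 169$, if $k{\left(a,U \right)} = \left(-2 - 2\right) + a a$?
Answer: $684$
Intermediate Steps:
$k{\left(a,U \right)} = -4 + a^{2}$ ($k{\left(a,U \right)} = \left(-2 - 2\right) + a^{2} = -4 + a^{2}$)
$\left(294 + k{\left(15,13 \right)}\right) + 169 = \left(294 - \left(4 - 15^{2}\right)\right) + 169 = \left(294 + \left(-4 + 225\right)\right) + 169 = \left(294 + 221\right) + 169 = 515 + 169 = 684$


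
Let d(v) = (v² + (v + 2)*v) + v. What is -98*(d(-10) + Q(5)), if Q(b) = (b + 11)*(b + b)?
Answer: -32340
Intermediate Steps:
d(v) = v + v² + v*(2 + v) (d(v) = (v² + (2 + v)*v) + v = (v² + v*(2 + v)) + v = v + v² + v*(2 + v))
Q(b) = 2*b*(11 + b) (Q(b) = (11 + b)*(2*b) = 2*b*(11 + b))
-98*(d(-10) + Q(5)) = -98*(-10*(3 + 2*(-10)) + 2*5*(11 + 5)) = -98*(-10*(3 - 20) + 2*5*16) = -98*(-10*(-17) + 160) = -98*(170 + 160) = -98*330 = -32340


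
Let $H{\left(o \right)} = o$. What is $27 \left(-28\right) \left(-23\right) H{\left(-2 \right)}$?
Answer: $-34776$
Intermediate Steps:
$27 \left(-28\right) \left(-23\right) H{\left(-2 \right)} = 27 \left(-28\right) \left(-23\right) \left(-2\right) = \left(-756\right) \left(-23\right) \left(-2\right) = 17388 \left(-2\right) = -34776$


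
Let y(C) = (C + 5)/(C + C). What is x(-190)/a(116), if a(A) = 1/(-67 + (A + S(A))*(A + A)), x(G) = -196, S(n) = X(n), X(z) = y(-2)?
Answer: -5227516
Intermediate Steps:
y(C) = (5 + C)/(2*C) (y(C) = (5 + C)/((2*C)) = (5 + C)*(1/(2*C)) = (5 + C)/(2*C))
X(z) = -¾ (X(z) = (½)*(5 - 2)/(-2) = (½)*(-½)*3 = -¾)
S(n) = -¾
a(A) = 1/(-67 + 2*A*(-¾ + A)) (a(A) = 1/(-67 + (A - ¾)*(A + A)) = 1/(-67 + (-¾ + A)*(2*A)) = 1/(-67 + 2*A*(-¾ + A)))
x(-190)/a(116) = -196/(2/(-134 - 3*116 + 4*116²)) = -196/(2/(-134 - 348 + 4*13456)) = -196/(2/(-134 - 348 + 53824)) = -196/(2/53342) = -196/(2*(1/53342)) = -196/1/26671 = -196*26671 = -5227516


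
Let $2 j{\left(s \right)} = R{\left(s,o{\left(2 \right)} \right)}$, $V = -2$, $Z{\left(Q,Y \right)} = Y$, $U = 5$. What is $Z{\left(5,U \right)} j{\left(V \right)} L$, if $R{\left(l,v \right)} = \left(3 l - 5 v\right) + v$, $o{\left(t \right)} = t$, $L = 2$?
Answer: $-70$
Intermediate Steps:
$R{\left(l,v \right)} = - 4 v + 3 l$ ($R{\left(l,v \right)} = \left(- 5 v + 3 l\right) + v = - 4 v + 3 l$)
$j{\left(s \right)} = -4 + \frac{3 s}{2}$ ($j{\left(s \right)} = \frac{\left(-4\right) 2 + 3 s}{2} = \frac{-8 + 3 s}{2} = -4 + \frac{3 s}{2}$)
$Z{\left(5,U \right)} j{\left(V \right)} L = 5 \left(-4 + \frac{3}{2} \left(-2\right)\right) 2 = 5 \left(-4 - 3\right) 2 = 5 \left(-7\right) 2 = \left(-35\right) 2 = -70$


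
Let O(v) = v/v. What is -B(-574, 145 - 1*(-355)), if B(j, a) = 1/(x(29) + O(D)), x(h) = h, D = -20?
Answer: -1/30 ≈ -0.033333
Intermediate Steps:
O(v) = 1
B(j, a) = 1/30 (B(j, a) = 1/(29 + 1) = 1/30)
-B(-574, 145 - 1*(-355)) = -1*1/30 = -1/30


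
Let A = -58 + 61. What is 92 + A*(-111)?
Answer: -241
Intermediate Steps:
A = 3
92 + A*(-111) = 92 + 3*(-111) = 92 - 333 = -241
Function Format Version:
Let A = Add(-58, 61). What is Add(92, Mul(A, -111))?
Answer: -241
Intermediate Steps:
A = 3
Add(92, Mul(A, -111)) = Add(92, Mul(3, -111)) = Add(92, -333) = -241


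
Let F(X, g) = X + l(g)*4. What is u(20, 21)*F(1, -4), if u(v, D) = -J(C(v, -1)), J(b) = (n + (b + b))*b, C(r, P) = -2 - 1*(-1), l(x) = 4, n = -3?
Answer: -85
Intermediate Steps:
C(r, P) = -1 (C(r, P) = -2 + 1 = -1)
F(X, g) = 16 + X (F(X, g) = X + 4*4 = X + 16 = 16 + X)
J(b) = b*(-3 + 2*b) (J(b) = (-3 + (b + b))*b = (-3 + 2*b)*b = b*(-3 + 2*b))
u(v, D) = -5 (u(v, D) = -(-1)*(-3 + 2*(-1)) = -(-1)*(-3 - 2) = -(-1)*(-5) = -1*5 = -5)
u(20, 21)*F(1, -4) = -5*(16 + 1) = -5*17 = -85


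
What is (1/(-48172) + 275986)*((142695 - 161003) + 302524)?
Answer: 944648548030914/12043 ≈ 7.8440e+10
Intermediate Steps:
(1/(-48172) + 275986)*((142695 - 161003) + 302524) = (-1/48172 + 275986)*(-18308 + 302524) = (13294797591/48172)*284216 = 944648548030914/12043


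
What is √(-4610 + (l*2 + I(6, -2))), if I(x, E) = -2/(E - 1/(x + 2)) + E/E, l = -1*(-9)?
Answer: I*√1326527/17 ≈ 67.75*I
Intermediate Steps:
l = 9
I(x, E) = 1 - 2/(E - 1/(2 + x)) (I(x, E) = -2/(E - 1/(2 + x)) + 1 = 1 - 2/(E - 1/(2 + x)))
√(-4610 + (l*2 + I(6, -2))) = √(-4610 + (9*2 + (-5 - 2*6 + 2*(-2) - 2*6)/(-1 + 2*(-2) - 2*6))) = √(-4610 + (18 + (-5 - 12 - 4 - 12)/(-1 - 4 - 12))) = √(-4610 + (18 - 33/(-17))) = √(-4610 + (18 - 1/17*(-33))) = √(-4610 + (18 + 33/17)) = √(-4610 + 339/17) = √(-78031/17) = I*√1326527/17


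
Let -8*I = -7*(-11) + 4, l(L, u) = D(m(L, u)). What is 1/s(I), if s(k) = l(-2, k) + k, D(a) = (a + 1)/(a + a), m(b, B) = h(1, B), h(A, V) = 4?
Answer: -2/19 ≈ -0.10526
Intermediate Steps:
m(b, B) = 4
D(a) = (1 + a)/(2*a) (D(a) = (1 + a)/((2*a)) = (1 + a)*(1/(2*a)) = (1 + a)/(2*a))
l(L, u) = 5/8 (l(L, u) = (1/2)*(1 + 4)/4 = (1/2)*(1/4)*5 = 5/8)
I = -81/8 (I = -(-7*(-11) + 4)/8 = -(77 + 4)/8 = -1/8*81 = -81/8 ≈ -10.125)
s(k) = 5/8 + k
1/s(I) = 1/(5/8 - 81/8) = 1/(-19/2) = -2/19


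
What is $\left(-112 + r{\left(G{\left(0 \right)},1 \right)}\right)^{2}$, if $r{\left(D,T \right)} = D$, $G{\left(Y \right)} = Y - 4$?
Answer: $13456$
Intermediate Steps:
$G{\left(Y \right)} = -4 + Y$
$\left(-112 + r{\left(G{\left(0 \right)},1 \right)}\right)^{2} = \left(-112 + \left(-4 + 0\right)\right)^{2} = \left(-112 - 4\right)^{2} = \left(-116\right)^{2} = 13456$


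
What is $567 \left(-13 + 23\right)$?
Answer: $5670$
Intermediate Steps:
$567 \left(-13 + 23\right) = 567 \cdot 10 = 5670$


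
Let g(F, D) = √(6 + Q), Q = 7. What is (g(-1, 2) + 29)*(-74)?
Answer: -2146 - 74*√13 ≈ -2412.8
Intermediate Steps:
g(F, D) = √13 (g(F, D) = √(6 + 7) = √13)
(g(-1, 2) + 29)*(-74) = (√13 + 29)*(-74) = (29 + √13)*(-74) = -2146 - 74*√13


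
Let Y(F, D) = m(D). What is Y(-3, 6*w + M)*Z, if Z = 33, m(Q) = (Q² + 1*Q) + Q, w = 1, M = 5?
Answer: 4719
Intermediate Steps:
m(Q) = Q² + 2*Q (m(Q) = (Q² + Q) + Q = (Q + Q²) + Q = Q² + 2*Q)
Y(F, D) = D*(2 + D)
Y(-3, 6*w + M)*Z = ((6*1 + 5)*(2 + (6*1 + 5)))*33 = ((6 + 5)*(2 + (6 + 5)))*33 = (11*(2 + 11))*33 = (11*13)*33 = 143*33 = 4719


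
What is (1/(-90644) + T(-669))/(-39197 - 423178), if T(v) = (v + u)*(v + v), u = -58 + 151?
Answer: -509914183/305923500 ≈ -1.6668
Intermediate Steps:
u = 93
T(v) = 2*v*(93 + v) (T(v) = (v + 93)*(v + v) = (93 + v)*(2*v) = 2*v*(93 + v))
(1/(-90644) + T(-669))/(-39197 - 423178) = (1/(-90644) + 2*(-669)*(93 - 669))/(-39197 - 423178) = (-1/90644 + 2*(-669)*(-576))/(-462375) = (-1/90644 + 770688)*(-1/462375) = (69858243071/90644)*(-1/462375) = -509914183/305923500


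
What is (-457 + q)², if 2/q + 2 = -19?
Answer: 92140801/441 ≈ 2.0894e+5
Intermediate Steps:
q = -2/21 (q = 2/(-2 - 19) = 2/(-21) = 2*(-1/21) = -2/21 ≈ -0.095238)
(-457 + q)² = (-457 - 2/21)² = (-9599/21)² = 92140801/441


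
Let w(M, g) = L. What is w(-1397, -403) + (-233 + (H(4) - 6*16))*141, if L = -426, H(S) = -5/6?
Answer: -93865/2 ≈ -46933.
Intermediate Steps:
H(S) = -⅚ (H(S) = -5*⅙ = -⅚)
w(M, g) = -426
w(-1397, -403) + (-233 + (H(4) - 6*16))*141 = -426 + (-233 + (-⅚ - 6*16))*141 = -426 + (-233 + (-⅚ - 96))*141 = -426 + (-233 - 581/6)*141 = -426 - 1979/6*141 = -426 - 93013/2 = -93865/2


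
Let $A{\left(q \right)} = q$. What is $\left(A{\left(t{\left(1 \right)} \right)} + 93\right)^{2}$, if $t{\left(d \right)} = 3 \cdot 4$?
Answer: $11025$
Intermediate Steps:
$t{\left(d \right)} = 12$
$\left(A{\left(t{\left(1 \right)} \right)} + 93\right)^{2} = \left(12 + 93\right)^{2} = 105^{2} = 11025$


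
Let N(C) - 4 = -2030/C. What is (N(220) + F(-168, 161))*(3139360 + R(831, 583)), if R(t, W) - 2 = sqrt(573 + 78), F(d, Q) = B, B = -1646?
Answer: -57021801687/11 - 36327*sqrt(651)/22 ≈ -5.1838e+9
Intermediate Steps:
N(C) = 4 - 2030/C
F(d, Q) = -1646
R(t, W) = 2 + sqrt(651) (R(t, W) = 2 + sqrt(573 + 78) = 2 + sqrt(651))
(N(220) + F(-168, 161))*(3139360 + R(831, 583)) = ((4 - 2030/220) - 1646)*(3139360 + (2 + sqrt(651))) = ((4 - 2030*1/220) - 1646)*(3139362 + sqrt(651)) = ((4 - 203/22) - 1646)*(3139362 + sqrt(651)) = (-115/22 - 1646)*(3139362 + sqrt(651)) = -36327*(3139362 + sqrt(651))/22 = -57021801687/11 - 36327*sqrt(651)/22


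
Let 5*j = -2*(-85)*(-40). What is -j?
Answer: 1360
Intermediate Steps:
j = -1360 (j = (-2*(-85)*(-40))/5 = (170*(-40))/5 = (⅕)*(-6800) = -1360)
-j = -1*(-1360) = 1360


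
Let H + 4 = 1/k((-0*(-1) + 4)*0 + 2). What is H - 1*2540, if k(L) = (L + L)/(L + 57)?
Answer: -10117/4 ≈ -2529.3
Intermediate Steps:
k(L) = 2*L/(57 + L) (k(L) = (2*L)/(57 + L) = 2*L/(57 + L))
H = 43/4 (H = -4 + 1/(2*((-0*(-1) + 4)*0 + 2)/(57 + ((-0*(-1) + 4)*0 + 2))) = -4 + 1/(2*((-5*0 + 4)*0 + 2)/(57 + ((-5*0 + 4)*0 + 2))) = -4 + 1/(2*((0 + 4)*0 + 2)/(57 + ((0 + 4)*0 + 2))) = -4 + 1/(2*(4*0 + 2)/(57 + (4*0 + 2))) = -4 + 1/(2*(0 + 2)/(57 + (0 + 2))) = -4 + 1/(2*2/(57 + 2)) = -4 + 1/(2*2/59) = -4 + 1/(2*2*(1/59)) = -4 + 1/(4/59) = -4 + 59/4 = 43/4 ≈ 10.750)
H - 1*2540 = 43/4 - 1*2540 = 43/4 - 2540 = -10117/4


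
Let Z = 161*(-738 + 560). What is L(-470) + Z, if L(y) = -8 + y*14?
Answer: -35246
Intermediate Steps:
Z = -28658 (Z = 161*(-178) = -28658)
L(y) = -8 + 14*y
L(-470) + Z = (-8 + 14*(-470)) - 28658 = (-8 - 6580) - 28658 = -6588 - 28658 = -35246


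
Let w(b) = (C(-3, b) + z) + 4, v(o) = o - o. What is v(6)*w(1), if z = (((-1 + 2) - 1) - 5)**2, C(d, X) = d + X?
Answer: 0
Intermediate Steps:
v(o) = 0
C(d, X) = X + d
z = 25 (z = ((1 - 1) - 5)**2 = (0 - 5)**2 = (-5)**2 = 25)
w(b) = 26 + b (w(b) = ((b - 3) + 25) + 4 = ((-3 + b) + 25) + 4 = (22 + b) + 4 = 26 + b)
v(6)*w(1) = 0*(26 + 1) = 0*27 = 0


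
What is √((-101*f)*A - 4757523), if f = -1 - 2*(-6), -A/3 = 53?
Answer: 9*I*√56554 ≈ 2140.3*I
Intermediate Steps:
A = -159 (A = -3*53 = -159)
f = 11 (f = -1 + 12 = 11)
√((-101*f)*A - 4757523) = √(-101*11*(-159) - 4757523) = √(-1111*(-159) - 4757523) = √(176649 - 4757523) = √(-4580874) = 9*I*√56554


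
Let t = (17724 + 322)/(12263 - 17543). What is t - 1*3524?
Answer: -9312383/2640 ≈ -3527.4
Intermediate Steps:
t = -9023/2640 (t = 18046/(-5280) = 18046*(-1/5280) = -9023/2640 ≈ -3.4178)
t - 1*3524 = -9023/2640 - 1*3524 = -9023/2640 - 3524 = -9312383/2640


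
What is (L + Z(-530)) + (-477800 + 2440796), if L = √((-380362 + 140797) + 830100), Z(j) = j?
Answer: 1962466 + 3*√65615 ≈ 1.9632e+6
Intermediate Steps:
L = 3*√65615 (L = √(-239565 + 830100) = √590535 = 3*√65615 ≈ 768.46)
(L + Z(-530)) + (-477800 + 2440796) = (3*√65615 - 530) + (-477800 + 2440796) = (-530 + 3*√65615) + 1962996 = 1962466 + 3*√65615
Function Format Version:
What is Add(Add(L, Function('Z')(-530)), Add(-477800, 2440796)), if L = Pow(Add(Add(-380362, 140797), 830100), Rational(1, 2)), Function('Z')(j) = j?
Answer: Add(1962466, Mul(3, Pow(65615, Rational(1, 2)))) ≈ 1.9632e+6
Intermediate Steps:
L = Mul(3, Pow(65615, Rational(1, 2))) (L = Pow(Add(-239565, 830100), Rational(1, 2)) = Pow(590535, Rational(1, 2)) = Mul(3, Pow(65615, Rational(1, 2))) ≈ 768.46)
Add(Add(L, Function('Z')(-530)), Add(-477800, 2440796)) = Add(Add(Mul(3, Pow(65615, Rational(1, 2))), -530), Add(-477800, 2440796)) = Add(Add(-530, Mul(3, Pow(65615, Rational(1, 2)))), 1962996) = Add(1962466, Mul(3, Pow(65615, Rational(1, 2))))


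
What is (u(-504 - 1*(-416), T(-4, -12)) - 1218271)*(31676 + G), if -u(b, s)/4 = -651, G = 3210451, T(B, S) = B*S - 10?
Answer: -3941346803709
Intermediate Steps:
T(B, S) = -10 + B*S
u(b, s) = 2604 (u(b, s) = -4*(-651) = 2604)
(u(-504 - 1*(-416), T(-4, -12)) - 1218271)*(31676 + G) = (2604 - 1218271)*(31676 + 3210451) = -1215667*3242127 = -3941346803709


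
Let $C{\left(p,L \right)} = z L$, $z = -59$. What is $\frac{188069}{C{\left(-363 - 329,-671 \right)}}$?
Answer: $\frac{188069}{39589} \approx 4.7505$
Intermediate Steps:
$C{\left(p,L \right)} = - 59 L$
$\frac{188069}{C{\left(-363 - 329,-671 \right)}} = \frac{188069}{\left(-59\right) \left(-671\right)} = \frac{188069}{39589}$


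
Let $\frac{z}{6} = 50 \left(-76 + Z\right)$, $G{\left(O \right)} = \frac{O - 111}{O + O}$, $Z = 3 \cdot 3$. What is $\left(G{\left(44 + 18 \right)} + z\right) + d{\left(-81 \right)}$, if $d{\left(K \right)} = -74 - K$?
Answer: $- \frac{2491581}{124} \approx -20093.0$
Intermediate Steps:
$Z = 9$
$G{\left(O \right)} = \frac{-111 + O}{2 O}$
$z = -20100$ ($z = 6 \cdot 50 \left(-76 + 9\right) = 6 \cdot 50 \left(-67\right) = 6 \left(-3350\right) = -20100$)
$\left(G{\left(44 + 18 \right)} + z\right) + d{\left(-81 \right)} = \left(\frac{-111 + \left(44 + 18\right)}{2 \left(44 + 18\right)} - 20100\right) - -7 = \left(\frac{-111 + 62}{2 \cdot 62} - 20100\right) + \left(-74 + 81\right) = \left(\frac{1}{2} \cdot \frac{1}{62} \left(-49\right) - 20100\right) + 7 = \left(- \frac{49}{124} - 20100\right) + 7 = - \frac{2492449}{124} + 7 = - \frac{2491581}{124}$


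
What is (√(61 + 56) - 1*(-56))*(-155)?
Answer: -8680 - 465*√13 ≈ -10357.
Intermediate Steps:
(√(61 + 56) - 1*(-56))*(-155) = (√117 + 56)*(-155) = (3*√13 + 56)*(-155) = (56 + 3*√13)*(-155) = -8680 - 465*√13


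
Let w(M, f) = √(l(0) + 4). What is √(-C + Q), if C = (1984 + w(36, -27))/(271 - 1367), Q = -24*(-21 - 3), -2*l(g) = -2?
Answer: √(173518720 + 274*√5)/548 ≈ 24.038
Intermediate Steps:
l(g) = 1 (l(g) = -½*(-2) = 1)
w(M, f) = √5 (w(M, f) = √(1 + 4) = √5)
Q = 576 (Q = -24*(-24) = 576)
C = -248/137 - √5/1096 (C = (1984 + √5)/(271 - 1367) = (1984 + √5)/(-1096) = (1984 + √5)*(-1/1096) = -248/137 - √5/1096 ≈ -1.8123)
√(-C + Q) = √(-(-248/137 - √5/1096) + 576) = √((248/137 + √5/1096) + 576) = √(79160/137 + √5/1096)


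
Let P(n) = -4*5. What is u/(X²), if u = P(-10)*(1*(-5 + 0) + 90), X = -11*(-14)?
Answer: -425/5929 ≈ -0.071681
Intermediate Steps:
P(n) = -20
X = 154
u = -1700 (u = -20*(1*(-5 + 0) + 90) = -20*(1*(-5) + 90) = -20*(-5 + 90) = -20*85 = -1700)
u/(X²) = -1700/(154²) = -1700/23716 = -1700*1/23716 = -425/5929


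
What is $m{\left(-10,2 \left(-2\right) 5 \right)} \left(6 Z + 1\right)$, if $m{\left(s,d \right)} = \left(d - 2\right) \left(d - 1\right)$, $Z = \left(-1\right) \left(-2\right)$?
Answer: $6006$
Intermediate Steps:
$Z = 2$
$m{\left(s,d \right)} = \left(-1 + d\right) \left(-2 + d\right)$ ($m{\left(s,d \right)} = \left(-2 + d\right) \left(-1 + d\right) = \left(-1 + d\right) \left(-2 + d\right)$)
$m{\left(-10,2 \left(-2\right) 5 \right)} \left(6 Z + 1\right) = \left(2 + \left(2 \left(-2\right) 5\right)^{2} - 3 \cdot 2 \left(-2\right) 5\right) \left(6 \cdot 2 + 1\right) = \left(2 + \left(\left(-4\right) 5\right)^{2} - 3 \left(\left(-4\right) 5\right)\right) \left(12 + 1\right) = \left(2 + \left(-20\right)^{2} - -60\right) 13 = \left(2 + 400 + 60\right) 13 = 462 \cdot 13 = 6006$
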